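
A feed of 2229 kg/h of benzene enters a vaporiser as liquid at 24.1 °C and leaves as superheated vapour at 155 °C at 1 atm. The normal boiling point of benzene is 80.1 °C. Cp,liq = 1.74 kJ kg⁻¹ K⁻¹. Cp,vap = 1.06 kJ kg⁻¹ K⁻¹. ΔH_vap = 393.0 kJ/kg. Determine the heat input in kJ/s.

liquid 24.1→80.1 °C: 97.44 kJ/kg
vaporisation at 80.1 °C: 393 kJ/kg
vapour 80.1→155 °C: 79.394 kJ/kg
Δh = 97.44 + 393 + 79.394 = 569.83 kJ/kg
Q = ṁ·Δh = 2229 kg/h × 569.83 kJ/kg = 1.2702e+06 kJ/h
|Q| = 352.82 kW

Q = 353 kJ/s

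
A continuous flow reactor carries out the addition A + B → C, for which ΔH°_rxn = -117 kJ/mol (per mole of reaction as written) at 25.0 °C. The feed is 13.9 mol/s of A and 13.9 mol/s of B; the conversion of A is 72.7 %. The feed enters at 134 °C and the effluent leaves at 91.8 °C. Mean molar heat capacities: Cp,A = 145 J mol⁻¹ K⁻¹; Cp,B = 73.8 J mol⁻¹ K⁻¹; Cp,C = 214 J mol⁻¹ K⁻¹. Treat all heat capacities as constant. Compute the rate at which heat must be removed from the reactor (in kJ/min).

Q_out = 78800 kJ/min

Extent of reaction ξ = 0.727 × 13.9 = 10.105 mol/s
Reaction term: ξ·ΔH°_rxn = 10.105 × -117 = -1182.3 kJ/s
Sensible, feed 134→25 °C: -331.5 kJ/s
Outlet flows (mol/s): A 3.7947, B 3.7947, C 10.105
Sensible, products 25→91.8 °C: 199.92 kJ/s
Q = ΔH = -1313.9 kJ/s = -1313.9 kW
Heat removed = 78834 kJ/min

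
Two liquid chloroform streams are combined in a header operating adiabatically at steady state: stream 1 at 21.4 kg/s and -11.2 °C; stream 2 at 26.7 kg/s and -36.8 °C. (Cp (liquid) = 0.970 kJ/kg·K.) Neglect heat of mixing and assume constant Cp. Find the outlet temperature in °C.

T_out = -25.4 °C

No heat crosses the boundary, so H_out = H_in.
Σ ṁᵢCp,ᵢTᵢ = 21.4×0.970×-11.2 + 26.7×0.970×-36.8 = -1185.6
Σ ṁᵢCp,ᵢ = 21.4×0.970 + 26.7×0.970 = 46.657
T_out = -1185.6 / 46.657 = -25.41 °C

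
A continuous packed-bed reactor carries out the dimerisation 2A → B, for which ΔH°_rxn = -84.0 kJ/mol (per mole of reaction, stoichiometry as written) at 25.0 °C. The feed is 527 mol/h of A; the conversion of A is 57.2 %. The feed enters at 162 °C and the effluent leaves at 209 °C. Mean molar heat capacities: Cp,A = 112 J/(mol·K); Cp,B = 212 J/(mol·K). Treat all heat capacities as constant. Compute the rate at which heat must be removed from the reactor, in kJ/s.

Extent of reaction ξ = 0.572 × 527 / 2 = 150.72 mol/h
Reaction term: ξ·ΔH°_rxn = 150.72 × -84.0 = -12661 kJ/h
Sensible, feed 162→25 °C: -8086.3 kJ/h
Outlet flows (mol/h): A 225.56, B 150.72
Sensible, products 25→209 °C: 10528 kJ/h
Q = ΔH = -10219 kJ/h = -2.8387 kW
Heat removed = 2.8387 kJ/s

Q_out = 2.84 kJ/s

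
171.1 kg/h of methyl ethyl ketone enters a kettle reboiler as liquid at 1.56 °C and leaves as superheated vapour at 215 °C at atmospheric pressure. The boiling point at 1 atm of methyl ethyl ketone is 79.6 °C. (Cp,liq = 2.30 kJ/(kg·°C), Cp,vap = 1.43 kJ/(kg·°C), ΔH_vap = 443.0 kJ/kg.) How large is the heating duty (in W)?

Q = 38800 W

liquid 1.56→79.6 °C: 179.49 kJ/kg
vaporisation at 79.6 °C: 443 kJ/kg
vapour 79.6→215 °C: 193.62 kJ/kg
Δh = 179.49 + 443 + 193.62 = 816.11 kJ/kg
Q = ṁ·Δh = 171.1 kg/h × 816.11 kJ/kg = 139640 kJ/h
|Q| = 38.788 kW = 38788 W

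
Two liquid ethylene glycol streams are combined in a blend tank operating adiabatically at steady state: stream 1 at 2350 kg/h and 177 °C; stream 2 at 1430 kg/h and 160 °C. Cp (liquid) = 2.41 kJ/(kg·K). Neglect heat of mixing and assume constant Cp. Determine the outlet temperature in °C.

T_out = 171 °C

No heat crosses the boundary, so H_out = H_in.
Σ ṁᵢCp,ᵢTᵢ = 2350×2.41×177 + 1430×2.41×160 = 1.5538e+06
Σ ṁᵢCp,ᵢ = 2350×2.41 + 1430×2.41 = 9109.8
T_out = 1.5538e+06 / 9109.8 = 170.57 °C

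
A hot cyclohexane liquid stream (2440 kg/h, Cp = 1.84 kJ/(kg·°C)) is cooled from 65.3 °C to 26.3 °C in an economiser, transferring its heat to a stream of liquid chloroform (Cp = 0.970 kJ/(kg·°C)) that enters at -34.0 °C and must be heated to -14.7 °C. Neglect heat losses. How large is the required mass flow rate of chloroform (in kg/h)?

ṁ_c = 9350 kg/h

Heat released by hot stream: Q = 2440 × 1.84 × (65.3 − 26.3) = 175090 kJ/h
Energy balance on cold side (adiabatic exchanger): Q = ṁ_c·Cp_c·(T_c,out − T_c,in)
ṁ_c = 175090 / [0.970 × (-14.7 − -34.0)] = 9352.8 kg/h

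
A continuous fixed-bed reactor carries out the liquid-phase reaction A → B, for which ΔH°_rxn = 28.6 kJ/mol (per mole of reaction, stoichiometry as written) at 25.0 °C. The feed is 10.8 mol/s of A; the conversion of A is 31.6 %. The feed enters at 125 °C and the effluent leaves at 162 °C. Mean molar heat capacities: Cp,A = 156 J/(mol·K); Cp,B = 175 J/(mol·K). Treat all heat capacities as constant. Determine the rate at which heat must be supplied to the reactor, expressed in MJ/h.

Extent of reaction ξ = 0.316 × 10.8 = 3.4128 mol/s
Reaction term: ξ·ΔH°_rxn = 3.4128 × 28.6 = 97.606 kJ/s
Sensible, feed 125→25 °C: -168.48 kJ/s
Outlet flows (mol/s): A 7.3872, B 3.4128
Sensible, products 25→162 °C: 239.7 kJ/s
Q = ΔH = 168.83 kJ/s = 168.83 kW
Heat supplied = 607.78 MJ/h

Q_in = 608 MJ/h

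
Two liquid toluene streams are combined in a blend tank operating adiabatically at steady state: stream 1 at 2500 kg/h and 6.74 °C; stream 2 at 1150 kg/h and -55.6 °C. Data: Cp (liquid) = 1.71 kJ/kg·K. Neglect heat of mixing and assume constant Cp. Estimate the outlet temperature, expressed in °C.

Energy balance with Q = 0: Σ ṁᵢCp,ᵢ(T_out − Tᵢ) = 0
T_out = Σ ṁᵢCp,ᵢTᵢ / Σ ṁᵢCp,ᵢ
      = -80524 / 6241.5 = -12.901 °C

T_out = -12.9 °C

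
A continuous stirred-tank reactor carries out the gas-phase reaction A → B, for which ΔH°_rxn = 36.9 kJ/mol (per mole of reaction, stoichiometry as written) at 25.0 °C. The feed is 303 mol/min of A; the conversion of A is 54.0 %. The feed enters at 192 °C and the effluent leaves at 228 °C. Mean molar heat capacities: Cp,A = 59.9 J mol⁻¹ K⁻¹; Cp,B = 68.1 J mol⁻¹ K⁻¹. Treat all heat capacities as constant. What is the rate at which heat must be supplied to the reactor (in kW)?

Q_in = 116 kW

Extent of reaction ξ = 0.540 × 303 = 163.62 mol/min
Reaction term: ξ·ΔH°_rxn = 163.62 × 36.9 = 6037.6 kJ/min
Sensible, feed 192→25 °C: -3031 kJ/min
Outlet flows (mol/min): A 139.38, B 163.62
Sensible, products 25→228 °C: 3956.8 kJ/min
Q = ΔH = 6963.3 kJ/min = 116.06 kW
Heat supplied = 116.06 kW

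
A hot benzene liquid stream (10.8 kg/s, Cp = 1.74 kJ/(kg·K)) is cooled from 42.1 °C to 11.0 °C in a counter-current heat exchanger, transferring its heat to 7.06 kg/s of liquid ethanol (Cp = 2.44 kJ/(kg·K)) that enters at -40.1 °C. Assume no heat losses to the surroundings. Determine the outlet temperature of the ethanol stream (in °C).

T_c,out = -6.17 °C

Heat released by hot stream: Q = 10.8 × 1.74 × (42.1 − 11.0) = 584.43 kJ/s
Energy balance on cold side (adiabatic exchanger): Q = ṁ_c·Cp_c·(T_c,out − T_c,in)
T_c,out = -40.1 + 584.43/(7.06 × 2.44) = -6.1735 °C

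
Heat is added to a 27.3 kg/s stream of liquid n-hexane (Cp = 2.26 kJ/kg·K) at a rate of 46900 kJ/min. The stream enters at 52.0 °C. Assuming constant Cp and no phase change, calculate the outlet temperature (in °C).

T_out = 64.7 °C

Q = 46900 kJ/min = 781.67 kJ/s
ΔT = Q/(ṁ·Cp) = 781.67/(27.3×2.26) = 12.669 K
T_out = 52.0 + 12.669 = 64.669 °C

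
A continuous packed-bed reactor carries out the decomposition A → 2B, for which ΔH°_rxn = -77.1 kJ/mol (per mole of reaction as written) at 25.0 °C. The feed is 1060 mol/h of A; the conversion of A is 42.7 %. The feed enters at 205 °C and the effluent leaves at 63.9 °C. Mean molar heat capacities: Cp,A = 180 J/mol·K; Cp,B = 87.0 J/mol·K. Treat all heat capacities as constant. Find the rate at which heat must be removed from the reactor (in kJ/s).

Q_out = 17.2 kJ/s

Extent of reaction ξ = 0.427 × 1060 = 452.62 mol/h
Reaction term: ξ·ΔH°_rxn = 452.62 × -77.1 = -34897 kJ/h
Sensible, feed 205→25 °C: -34344 kJ/h
Outlet flows (mol/h): A 607.38, B 905.24
Sensible, products 25→63.9 °C: 7316.5 kJ/h
Q = ΔH = -61925 kJ/h = -17.201 kW
Heat removed = 17.201 kJ/s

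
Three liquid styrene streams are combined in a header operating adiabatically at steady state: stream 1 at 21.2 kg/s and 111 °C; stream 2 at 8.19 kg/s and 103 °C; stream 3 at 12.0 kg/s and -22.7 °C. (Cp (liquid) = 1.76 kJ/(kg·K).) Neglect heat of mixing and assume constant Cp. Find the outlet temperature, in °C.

Energy balance with Q = 0: Σ ṁᵢCp,ᵢ(T_out − Tᵢ) = 0
T_out = Σ ṁᵢCp,ᵢTᵢ / Σ ṁᵢCp,ᵢ
      = 5146.9 / 72.846 = 70.654 °C

T_out = 70.7 °C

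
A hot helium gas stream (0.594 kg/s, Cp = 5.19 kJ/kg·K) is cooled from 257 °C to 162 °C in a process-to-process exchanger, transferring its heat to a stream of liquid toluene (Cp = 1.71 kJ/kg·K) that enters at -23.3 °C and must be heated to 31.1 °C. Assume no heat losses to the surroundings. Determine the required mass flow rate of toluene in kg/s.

ṁ_c = 3.15 kg/s

Heat released by hot stream: Q = 0.594 × 5.19 × (257 − 162) = 292.87 kJ/s
Energy balance on cold side (adiabatic exchanger): Q = ṁ_c·Cp_c·(T_c,out − T_c,in)
ṁ_c = 292.87 / [1.71 × (31.1 − -23.3)] = 3.1483 kg/s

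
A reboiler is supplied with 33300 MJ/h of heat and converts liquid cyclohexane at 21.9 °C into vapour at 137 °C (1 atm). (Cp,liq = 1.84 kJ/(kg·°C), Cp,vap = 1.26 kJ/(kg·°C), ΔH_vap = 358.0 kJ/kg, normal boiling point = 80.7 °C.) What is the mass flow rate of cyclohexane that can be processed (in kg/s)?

ṁ = 17.2 kg/s

Δh = 1.84×(80.7−21.9) + 358.0 + 1.26×(137−80.7) = 537.13 kJ/kg
Q = 33300 MJ/h = 9250 kJ/s = 9250 kJ/s
ṁ = Q/Δh = 9250 / 537.13 = 17.221 kg/s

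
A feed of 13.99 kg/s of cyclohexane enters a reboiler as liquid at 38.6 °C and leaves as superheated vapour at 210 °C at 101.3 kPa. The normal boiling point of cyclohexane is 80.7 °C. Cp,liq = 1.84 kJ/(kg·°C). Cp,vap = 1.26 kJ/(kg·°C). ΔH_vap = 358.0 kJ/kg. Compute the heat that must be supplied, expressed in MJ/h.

Q = 30100 MJ/h

liquid 38.6→80.7 °C: 77.464 kJ/kg
vaporisation at 80.7 °C: 358 kJ/kg
vapour 80.7→210 °C: 162.92 kJ/kg
Δh = 77.464 + 358 + 162.92 = 598.38 kJ/kg
Q = ṁ·Δh = 13.99 kg/s × 598.38 kJ/kg = 8371.4 kJ/s
|Q| = 8371.4 kW = 30137 MJ/h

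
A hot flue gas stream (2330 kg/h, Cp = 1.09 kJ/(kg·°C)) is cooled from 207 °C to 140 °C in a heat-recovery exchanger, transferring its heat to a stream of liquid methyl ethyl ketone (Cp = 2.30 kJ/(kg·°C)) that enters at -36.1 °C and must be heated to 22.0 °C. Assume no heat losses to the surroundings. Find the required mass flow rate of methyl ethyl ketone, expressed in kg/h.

Heat released by hot stream: Q = 2330 × 1.09 × (207 − 140) = 170160 kJ/h
Energy balance on cold side (adiabatic exchanger): Q = ṁ_c·Cp_c·(T_c,out − T_c,in)
ṁ_c = 170160 / [2.30 × (22.0 − -36.1)] = 1273.4 kg/h

ṁ_c = 1270 kg/h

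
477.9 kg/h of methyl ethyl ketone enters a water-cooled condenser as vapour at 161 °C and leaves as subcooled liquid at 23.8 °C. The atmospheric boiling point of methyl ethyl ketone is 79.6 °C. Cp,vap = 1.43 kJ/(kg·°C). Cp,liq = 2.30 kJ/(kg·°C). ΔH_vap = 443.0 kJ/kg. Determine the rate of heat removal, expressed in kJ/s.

vapour 161→79.6 °C: -116.4 kJ/kg
condensation at 79.6 °C: -443 kJ/kg
liquid 79.6→23.8 °C: -128.34 kJ/kg
Δh = -116.4 + -443 + -128.34 = -687.74 kJ/kg
Q = ṁ·Δh = 477.9 kg/h × -687.74 kJ/kg = -328670 kJ/h
|Q| = 91.298 kW

Q_c = 91.3 kJ/s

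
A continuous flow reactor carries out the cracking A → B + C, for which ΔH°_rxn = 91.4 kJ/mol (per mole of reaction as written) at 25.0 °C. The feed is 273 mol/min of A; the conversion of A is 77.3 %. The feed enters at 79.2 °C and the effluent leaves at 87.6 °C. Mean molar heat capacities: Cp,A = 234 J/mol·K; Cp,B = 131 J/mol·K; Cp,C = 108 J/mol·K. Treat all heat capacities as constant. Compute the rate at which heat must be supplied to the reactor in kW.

Extent of reaction ξ = 0.773 × 273 = 211.03 mol/min
Reaction term: ξ·ΔH°_rxn = 211.03 × 91.4 = 19288 kJ/min
Sensible, feed 79.2→25 °C: -3462.4 kJ/min
Outlet flows (mol/min): A 61.971, B 211.03, C 211.03
Sensible, products 25→87.6 °C: 4065.1 kJ/min
Q = ΔH = 19891 kJ/min = 331.51 kW
Heat supplied = 331.51 kW

Q_in = 332 kW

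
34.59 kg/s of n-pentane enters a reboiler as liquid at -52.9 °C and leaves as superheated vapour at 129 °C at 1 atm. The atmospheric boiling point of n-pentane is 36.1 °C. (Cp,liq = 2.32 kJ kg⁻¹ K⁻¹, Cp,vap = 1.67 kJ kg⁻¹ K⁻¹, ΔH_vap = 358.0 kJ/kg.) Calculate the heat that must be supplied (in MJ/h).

Q = 89600 MJ/h

liquid -52.9→36.1 °C: 206.48 kJ/kg
vaporisation at 36.1 °C: 358 kJ/kg
vapour 36.1→129 °C: 155.14 kJ/kg
Δh = 206.48 + 358 + 155.14 = 719.62 kJ/kg
Q = ṁ·Δh = 34.59 kg/s × 719.62 kJ/kg = 24892 kJ/s
|Q| = 24892 kW = 89610 MJ/h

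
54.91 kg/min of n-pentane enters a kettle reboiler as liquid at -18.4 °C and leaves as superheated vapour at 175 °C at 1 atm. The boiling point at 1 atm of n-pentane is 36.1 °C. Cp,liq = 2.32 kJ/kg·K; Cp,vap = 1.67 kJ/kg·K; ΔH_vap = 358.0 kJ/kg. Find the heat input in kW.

Q = 656 kW

liquid -18.4→36.1 °C: 126.44 kJ/kg
vaporisation at 36.1 °C: 358 kJ/kg
vapour 36.1→175 °C: 231.96 kJ/kg
Δh = 126.44 + 358 + 231.96 = 716.4 kJ/kg
Q = ṁ·Δh = 54.91 kg/min × 716.4 kJ/kg = 39338 kJ/min
|Q| = 655.63 kW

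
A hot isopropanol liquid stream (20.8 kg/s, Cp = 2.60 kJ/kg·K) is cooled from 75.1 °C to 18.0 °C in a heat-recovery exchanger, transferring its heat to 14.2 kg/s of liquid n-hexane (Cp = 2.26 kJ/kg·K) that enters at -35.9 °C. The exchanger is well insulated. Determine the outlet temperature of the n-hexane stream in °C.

T_c,out = 60.3 °C

Heat released by hot stream: Q = 20.8 × 2.60 × (75.1 − 18.0) = 3088 kJ/s
Energy balance on cold side (adiabatic exchanger): Q = ṁ_c·Cp_c·(T_c,out − T_c,in)
T_c,out = -35.9 + 3088/(14.2 × 2.26) = 60.322 °C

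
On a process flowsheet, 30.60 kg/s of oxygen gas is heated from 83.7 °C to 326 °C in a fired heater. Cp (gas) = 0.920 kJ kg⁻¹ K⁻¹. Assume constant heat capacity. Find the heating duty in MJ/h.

Q = 24600 MJ/h

Q = ṁ·Cp·ΔT = 30.60 × 0.920 × (326 − 83.7) = 6821.2 kJ/s
Heating duty = 24556 MJ/h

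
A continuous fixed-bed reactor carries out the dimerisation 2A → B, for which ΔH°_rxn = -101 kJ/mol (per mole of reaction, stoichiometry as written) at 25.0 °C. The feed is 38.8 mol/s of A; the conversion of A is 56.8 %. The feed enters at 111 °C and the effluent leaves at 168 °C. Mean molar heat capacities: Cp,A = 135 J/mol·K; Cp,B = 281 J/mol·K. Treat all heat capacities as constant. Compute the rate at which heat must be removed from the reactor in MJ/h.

Q_out = 2870 MJ/h

Extent of reaction ξ = 0.568 × 38.8 / 2 = 11.019 mol/s
Reaction term: ξ·ΔH°_rxn = 11.019 × -101 = -1112.9 kJ/s
Sensible, feed 111→25 °C: -450.47 kJ/s
Outlet flows (mol/s): A 16.762, B 11.019
Sensible, products 25→168 °C: 766.37 kJ/s
Q = ΔH = -797.04 kJ/s = -797.04 kW
Heat removed = 2869.3 MJ/h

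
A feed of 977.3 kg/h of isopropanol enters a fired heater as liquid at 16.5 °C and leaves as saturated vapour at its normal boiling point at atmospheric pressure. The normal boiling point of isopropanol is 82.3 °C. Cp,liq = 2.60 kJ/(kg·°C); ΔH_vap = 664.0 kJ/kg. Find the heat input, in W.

Q = 227000 W

liquid 16.5→82.3 °C: 171.08 kJ/kg
vaporisation at 82.3 °C: 664 kJ/kg
Δh = 171.08 + 664 = 835.08 kJ/kg
Q = ṁ·Δh = 977.3 kg/h × 835.08 kJ/kg = 816120 kJ/h
|Q| = 226.7 kW = 226700 W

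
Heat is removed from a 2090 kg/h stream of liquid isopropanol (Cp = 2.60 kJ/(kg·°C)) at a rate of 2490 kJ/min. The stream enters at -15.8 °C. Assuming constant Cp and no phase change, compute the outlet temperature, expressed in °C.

Q = 2490 kJ/min = 149400 kJ/h
ΔT = Q/(ṁ·Cp) = 149400/(2090×2.60) = 27.494 K
T_out = -15.8 − 27.494 = -43.294 °C

T_out = -43.3 °C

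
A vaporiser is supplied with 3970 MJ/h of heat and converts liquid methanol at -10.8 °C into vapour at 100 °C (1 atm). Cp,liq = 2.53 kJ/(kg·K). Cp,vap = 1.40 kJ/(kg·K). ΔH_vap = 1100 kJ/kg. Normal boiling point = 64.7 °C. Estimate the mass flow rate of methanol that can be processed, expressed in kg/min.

Δh = 2.53×(64.7−-10.8) + 1100 + 1.40×(100−64.7) = 1340.4 kJ/kg
Q = 3970 MJ/h = 1102.8 kJ/s = 66167 kJ/min
ṁ = Q/Δh = 66167 / 1340.4 = 49.362 kg/min

ṁ = 49.4 kg/min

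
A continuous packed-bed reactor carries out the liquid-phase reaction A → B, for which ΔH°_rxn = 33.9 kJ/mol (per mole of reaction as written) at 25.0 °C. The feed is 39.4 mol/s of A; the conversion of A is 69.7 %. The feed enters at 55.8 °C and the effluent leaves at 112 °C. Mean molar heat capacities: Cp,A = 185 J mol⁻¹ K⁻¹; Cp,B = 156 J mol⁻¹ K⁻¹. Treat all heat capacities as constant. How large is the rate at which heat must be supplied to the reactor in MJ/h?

Extent of reaction ξ = 0.697 × 39.4 = 27.462 mol/s
Reaction term: ξ·ΔH°_rxn = 27.462 × 33.9 = 930.96 kJ/s
Sensible, feed 55.8→25 °C: -224.5 kJ/s
Outlet flows (mol/s): A 11.938, B 27.462
Sensible, products 25→112 °C: 564.86 kJ/s
Q = ΔH = 1271.3 kJ/s = 1271.3 kW
Heat supplied = 4576.7 MJ/h

Q_in = 4580 MJ/h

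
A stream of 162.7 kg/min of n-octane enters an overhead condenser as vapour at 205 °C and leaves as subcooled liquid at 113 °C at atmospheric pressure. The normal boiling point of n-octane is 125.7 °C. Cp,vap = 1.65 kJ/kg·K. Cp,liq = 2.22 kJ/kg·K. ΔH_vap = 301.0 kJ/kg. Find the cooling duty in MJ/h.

vapour 205→125.7 °C: -130.84 kJ/kg
condensation at 125.7 °C: -301 kJ/kg
liquid 125.7→113 °C: -28.194 kJ/kg
Δh = -130.84 + -301 + -28.194 = -460.04 kJ/kg
Q = ṁ·Δh = 162.7 kg/min × -460.04 kJ/kg = -74848 kJ/min
|Q| = 1247.5 kW = 4490.9 MJ/h

Q_c = 4490 MJ/h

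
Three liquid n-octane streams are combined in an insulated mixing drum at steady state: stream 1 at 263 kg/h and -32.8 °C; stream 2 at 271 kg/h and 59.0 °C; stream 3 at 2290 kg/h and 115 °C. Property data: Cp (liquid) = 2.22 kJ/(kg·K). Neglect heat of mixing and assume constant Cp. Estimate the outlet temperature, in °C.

Adiabatic, steady state ⇒ Σ ṁᵢCp,ᵢ(T_out − Tᵢ) = 0
Σ ṁᵢCp,ᵢTᵢ = 263×2.22×-32.8 + 271×2.22×59.0 + 2290×2.22×115 = 600980
Σ ṁᵢCp,ᵢ = 263×2.22 + 271×2.22 + 2290×2.22 = 6269.3
T_out = 600980 / 6269.3 = 95.861 °C

T_out = 95.9 °C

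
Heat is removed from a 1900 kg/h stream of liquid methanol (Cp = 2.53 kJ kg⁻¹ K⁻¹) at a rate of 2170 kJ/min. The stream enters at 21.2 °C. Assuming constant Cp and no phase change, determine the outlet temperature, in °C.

T_out = -5.89 °C

Q = 2170 kJ/min = 130200 kJ/h
ΔT = Q/(ṁ·Cp) = 130200/(1900×2.53) = 27.086 K
T_out = 21.2 − 27.086 = -5.8855 °C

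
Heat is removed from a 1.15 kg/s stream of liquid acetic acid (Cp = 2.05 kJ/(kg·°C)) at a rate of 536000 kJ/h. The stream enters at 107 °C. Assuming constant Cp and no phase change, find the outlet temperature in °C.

T_out = 43.8 °C

Q = 536000 kJ/h = 148.89 kJ/s
ΔT = Q/(ṁ·Cp) = 148.89/(1.15×2.05) = 63.155 K
T_out = 107 − 63.155 = 43.845 °C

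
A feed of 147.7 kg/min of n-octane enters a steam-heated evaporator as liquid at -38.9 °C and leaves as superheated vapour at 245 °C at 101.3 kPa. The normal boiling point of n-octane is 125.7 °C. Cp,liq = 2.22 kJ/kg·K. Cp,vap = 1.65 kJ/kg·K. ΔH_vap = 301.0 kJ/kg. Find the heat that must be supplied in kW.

liquid -38.9→125.7 °C: 365.41 kJ/kg
vaporisation at 125.7 °C: 301 kJ/kg
vapour 125.7→245 °C: 196.84 kJ/kg
Δh = 365.41 + 301 + 196.84 = 863.26 kJ/kg
Q = ṁ·Δh = 147.7 kg/min × 863.26 kJ/kg = 127500 kJ/min
|Q| = 2125.1 kW

Q = 2130 kW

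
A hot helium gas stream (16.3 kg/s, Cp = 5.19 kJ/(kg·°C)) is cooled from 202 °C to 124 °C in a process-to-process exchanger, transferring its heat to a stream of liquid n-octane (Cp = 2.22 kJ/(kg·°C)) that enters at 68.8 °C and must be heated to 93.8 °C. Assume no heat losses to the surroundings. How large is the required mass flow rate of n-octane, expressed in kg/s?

Heat released by hot stream: Q = 16.3 × 5.19 × (202 − 124) = 6598.6 kJ/s
Energy balance on cold side (adiabatic exchanger): Q = ṁ_c·Cp_c·(T_c,out − T_c,in)
ṁ_c = 6598.6 / [2.22 × (93.8 − 68.8)] = 118.89 kg/s

ṁ_c = 119 kg/s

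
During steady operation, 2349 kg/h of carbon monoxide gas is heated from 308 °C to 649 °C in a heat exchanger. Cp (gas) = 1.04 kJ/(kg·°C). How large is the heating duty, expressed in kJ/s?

Q = ṁ·Cp·ΔT = 2349 × 1.04 × (649 − 308) = 833050 kJ/h
Converting: 833050 / 3600 s = 231.4 kW

Q = 231 kJ/s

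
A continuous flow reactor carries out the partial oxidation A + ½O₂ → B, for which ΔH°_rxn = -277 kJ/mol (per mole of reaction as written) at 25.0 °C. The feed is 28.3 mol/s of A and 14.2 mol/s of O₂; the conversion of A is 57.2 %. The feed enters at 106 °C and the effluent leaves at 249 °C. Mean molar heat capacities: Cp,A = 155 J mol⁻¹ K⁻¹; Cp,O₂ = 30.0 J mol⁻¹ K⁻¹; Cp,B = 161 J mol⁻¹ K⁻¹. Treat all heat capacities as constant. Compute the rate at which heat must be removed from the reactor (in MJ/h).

Q_out = 13800 MJ/h

Extent of reaction ξ = 0.572 × 28.3 = 16.188 mol/s
Reaction term: ξ·ΔH°_rxn = 16.188 × -277 = -4484 kJ/s
Sensible, feed 106→25 °C: -389.81 kJ/s
Outlet flows (mol/s): A 12.112, O₂ 6.1062, B 16.188
Sensible, products 25→249 °C: 1045.4 kJ/s
Q = ΔH = -3828.4 kJ/s = -3828.4 kW
Heat removed = 13782 MJ/h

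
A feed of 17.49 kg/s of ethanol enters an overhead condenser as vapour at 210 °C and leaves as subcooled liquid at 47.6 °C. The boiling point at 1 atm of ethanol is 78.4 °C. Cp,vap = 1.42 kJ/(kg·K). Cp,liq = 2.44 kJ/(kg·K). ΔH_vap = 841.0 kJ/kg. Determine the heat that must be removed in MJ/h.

Q_c = 69500 MJ/h

vapour 210→78.4 °C: -186.87 kJ/kg
condensation at 78.4 °C: -841 kJ/kg
liquid 78.4→47.6 °C: -75.152 kJ/kg
Δh = -186.87 + -841 + -75.152 = -1103 kJ/kg
Q = ṁ·Δh = 17.49 kg/s × -1103 kJ/kg = -19292 kJ/s
|Q| = 19292 kW = 69451 MJ/h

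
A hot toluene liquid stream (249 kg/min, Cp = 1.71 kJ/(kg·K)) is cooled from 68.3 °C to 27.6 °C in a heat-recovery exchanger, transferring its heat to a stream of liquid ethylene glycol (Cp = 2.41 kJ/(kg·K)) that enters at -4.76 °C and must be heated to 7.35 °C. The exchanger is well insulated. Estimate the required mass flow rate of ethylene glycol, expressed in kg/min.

ṁ_c = 594 kg/min

Heat released by hot stream: Q = 249 × 1.71 × (68.3 − 27.6) = 17330 kJ/min
Energy balance on cold side (adiabatic exchanger): Q = ṁ_c·Cp_c·(T_c,out − T_c,in)
ṁ_c = 17330 / [2.41 × (7.35 − -4.76)] = 593.78 kg/min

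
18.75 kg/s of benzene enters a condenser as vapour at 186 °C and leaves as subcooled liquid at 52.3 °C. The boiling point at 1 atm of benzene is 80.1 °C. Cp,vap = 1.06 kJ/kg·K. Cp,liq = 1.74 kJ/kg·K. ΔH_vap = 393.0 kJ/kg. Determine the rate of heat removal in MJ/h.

Q_c = 37400 MJ/h

vapour 186→80.1 °C: -112.25 kJ/kg
condensation at 80.1 °C: -393 kJ/kg
liquid 80.1→52.3 °C: -48.372 kJ/kg
Δh = -112.25 + -393 + -48.372 = -553.63 kJ/kg
Q = ṁ·Δh = 18.75 kg/s × -553.63 kJ/kg = -10380 kJ/s
|Q| = 10380 kW = 37370 MJ/h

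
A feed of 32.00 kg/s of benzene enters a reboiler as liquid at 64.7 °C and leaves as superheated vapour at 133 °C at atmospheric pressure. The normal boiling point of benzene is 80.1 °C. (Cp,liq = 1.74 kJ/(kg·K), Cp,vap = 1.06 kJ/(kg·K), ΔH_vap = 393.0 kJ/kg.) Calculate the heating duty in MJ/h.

Q = 54800 MJ/h

liquid 64.7→80.1 °C: 26.796 kJ/kg
vaporisation at 80.1 °C: 393 kJ/kg
vapour 80.1→133 °C: 56.074 kJ/kg
Δh = 26.796 + 393 + 56.074 = 475.87 kJ/kg
Q = ṁ·Δh = 32.00 kg/s × 475.87 kJ/kg = 15228 kJ/s
|Q| = 15228 kW = 54820 MJ/h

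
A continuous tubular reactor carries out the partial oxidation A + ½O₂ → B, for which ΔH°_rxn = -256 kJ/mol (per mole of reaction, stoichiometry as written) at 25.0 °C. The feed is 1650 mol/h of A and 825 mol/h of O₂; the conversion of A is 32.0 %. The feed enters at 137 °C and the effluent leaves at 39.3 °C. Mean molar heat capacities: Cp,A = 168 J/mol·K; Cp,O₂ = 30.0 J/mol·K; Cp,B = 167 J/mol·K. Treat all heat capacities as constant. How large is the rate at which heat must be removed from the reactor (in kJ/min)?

Extent of reaction ξ = 0.320 × 1650 = 528 mol/h
Reaction term: ξ·ΔH°_rxn = 528 × -256 = -135170 kJ/h
Sensible, feed 137→25 °C: -33818 kJ/h
Outlet flows (mol/h): A 1122, O₂ 561, B 528
Sensible, products 25→39.3 °C: 4197.1 kJ/h
Q = ΔH = -164790 kJ/h = -45.775 kW
Heat removed = 2746.5 kJ/min

Q_out = 2750 kJ/min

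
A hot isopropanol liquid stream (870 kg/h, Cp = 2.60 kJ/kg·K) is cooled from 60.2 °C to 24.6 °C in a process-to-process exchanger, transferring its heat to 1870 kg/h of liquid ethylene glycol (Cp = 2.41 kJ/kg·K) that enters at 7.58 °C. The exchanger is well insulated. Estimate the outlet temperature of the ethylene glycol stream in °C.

T_c,out = 25.4 °C

Heat released by hot stream: Q = 870 × 2.60 × (60.2 − 24.6) = 80527 kJ/h
Energy balance on cold side (adiabatic exchanger): Q = ṁ_c·Cp_c·(T_c,out − T_c,in)
T_c,out = 7.58 + 80527/(1870 × 2.41) = 25.448 °C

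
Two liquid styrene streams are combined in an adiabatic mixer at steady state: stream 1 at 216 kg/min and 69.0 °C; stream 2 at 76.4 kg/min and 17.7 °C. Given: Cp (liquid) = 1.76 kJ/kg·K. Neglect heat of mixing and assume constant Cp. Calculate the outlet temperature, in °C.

T_out = 55.6 °C

Adiabatic, steady state ⇒ Σ ṁᵢCp,ᵢ(T_out − Tᵢ) = 0
T_out = Σ ṁᵢCp,ᵢTᵢ / Σ ṁᵢCp,ᵢ
      = 28611 / 514.62 = 55.596 °C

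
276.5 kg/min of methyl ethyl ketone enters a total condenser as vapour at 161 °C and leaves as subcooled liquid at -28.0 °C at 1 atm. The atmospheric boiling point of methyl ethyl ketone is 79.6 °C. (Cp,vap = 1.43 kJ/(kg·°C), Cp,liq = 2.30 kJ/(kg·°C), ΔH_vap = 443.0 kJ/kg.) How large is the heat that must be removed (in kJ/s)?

Q_c = 3720 kJ/s

vapour 161→79.6 °C: -116.4 kJ/kg
condensation at 79.6 °C: -443 kJ/kg
liquid 79.6→-28.0 °C: -247.48 kJ/kg
Δh = -116.4 + -443 + -247.48 = -806.88 kJ/kg
Q = ṁ·Δh = 276.5 kg/min × -806.88 kJ/kg = -223100 kJ/min
|Q| = 3718.4 kW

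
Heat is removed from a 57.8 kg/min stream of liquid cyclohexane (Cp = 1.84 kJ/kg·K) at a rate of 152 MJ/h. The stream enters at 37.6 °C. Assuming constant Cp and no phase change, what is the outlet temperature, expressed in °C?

Q = 152 MJ/h = 2533.3 kJ/min
ΔT = Q/(ṁ·Cp) = 2533.3/(57.8×1.84) = 23.82 K
T_out = 37.6 − 23.82 = 13.78 °C

T_out = 13.8 °C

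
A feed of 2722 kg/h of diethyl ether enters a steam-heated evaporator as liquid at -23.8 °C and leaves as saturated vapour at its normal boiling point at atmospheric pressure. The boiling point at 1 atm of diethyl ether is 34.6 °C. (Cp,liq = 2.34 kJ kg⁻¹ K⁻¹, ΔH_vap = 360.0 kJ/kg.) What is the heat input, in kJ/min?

liquid -23.8→34.6 °C: 136.66 kJ/kg
vaporisation at 34.6 °C: 360 kJ/kg
Δh = 136.66 + 360 = 496.66 kJ/kg
Q = ṁ·Δh = 2722 kg/h × 496.66 kJ/kg = 1.3519e+06 kJ/h
|Q| = 375.53 kW = 22532 kJ/min

Q = 22500 kJ/min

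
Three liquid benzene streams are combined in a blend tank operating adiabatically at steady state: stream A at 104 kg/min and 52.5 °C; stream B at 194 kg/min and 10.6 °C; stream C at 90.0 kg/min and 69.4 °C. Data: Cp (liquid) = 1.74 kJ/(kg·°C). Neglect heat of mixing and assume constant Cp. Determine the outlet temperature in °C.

T_out = 35.5 °C

Adiabatic, steady state ⇒ Σ ṁᵢCp,ᵢ(T_out − Tᵢ) = 0
T_out = Σ ṁᵢCp,ᵢTᵢ / Σ ṁᵢCp,ᵢ
      = 23947 / 675.12 = 35.47 °C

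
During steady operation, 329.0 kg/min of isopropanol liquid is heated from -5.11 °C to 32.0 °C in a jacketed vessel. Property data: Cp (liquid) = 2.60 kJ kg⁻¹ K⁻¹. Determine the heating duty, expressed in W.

Q = 529000 W

Q = ṁ·Cp·ΔT = 329.0 × 2.60 × (32.0 − -5.11) = 31744 kJ/min
Converting: 31744 / 60 s = 529.06 kW
Heating duty = 529060 W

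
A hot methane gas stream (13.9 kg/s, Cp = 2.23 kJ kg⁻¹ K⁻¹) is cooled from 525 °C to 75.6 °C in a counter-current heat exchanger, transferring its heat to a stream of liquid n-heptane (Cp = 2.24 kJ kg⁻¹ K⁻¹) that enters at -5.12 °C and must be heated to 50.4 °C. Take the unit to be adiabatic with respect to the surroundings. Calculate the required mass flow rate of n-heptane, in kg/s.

Heat released by hot stream: Q = 13.9 × 2.23 × (525 − 75.6) = 13930 kJ/s
Energy balance on cold side (adiabatic exchanger): Q = ṁ_c·Cp_c·(T_c,out − T_c,in)
ṁ_c = 13930 / [2.24 × (50.4 − -5.12)] = 112.01 kg/s

ṁ_c = 112 kg/s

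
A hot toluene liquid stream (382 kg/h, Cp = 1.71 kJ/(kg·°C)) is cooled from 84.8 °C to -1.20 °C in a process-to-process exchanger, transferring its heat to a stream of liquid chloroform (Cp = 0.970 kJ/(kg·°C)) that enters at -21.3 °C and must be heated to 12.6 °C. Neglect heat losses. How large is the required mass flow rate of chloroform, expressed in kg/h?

Heat released by hot stream: Q = 382 × 1.71 × (84.8 − -1.20) = 56177 kJ/h
Energy balance on cold side (adiabatic exchanger): Q = ṁ_c·Cp_c·(T_c,out − T_c,in)
ṁ_c = 56177 / [0.970 × (12.6 − -21.3)] = 1708.4 kg/h

ṁ_c = 1710 kg/h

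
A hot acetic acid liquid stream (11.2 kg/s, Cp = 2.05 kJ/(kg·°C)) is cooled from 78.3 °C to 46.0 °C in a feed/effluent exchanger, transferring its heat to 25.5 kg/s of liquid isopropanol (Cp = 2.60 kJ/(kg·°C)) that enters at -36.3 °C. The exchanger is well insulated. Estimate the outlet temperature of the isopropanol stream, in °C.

T_c,out = -25.1 °C

Heat released by hot stream: Q = 11.2 × 2.05 × (78.3 − 46.0) = 741.61 kJ/s
Energy balance on cold side (adiabatic exchanger): Q = ṁ_c·Cp_c·(T_c,out − T_c,in)
T_c,out = -36.3 + 741.61/(25.5 × 2.60) = -25.114 °C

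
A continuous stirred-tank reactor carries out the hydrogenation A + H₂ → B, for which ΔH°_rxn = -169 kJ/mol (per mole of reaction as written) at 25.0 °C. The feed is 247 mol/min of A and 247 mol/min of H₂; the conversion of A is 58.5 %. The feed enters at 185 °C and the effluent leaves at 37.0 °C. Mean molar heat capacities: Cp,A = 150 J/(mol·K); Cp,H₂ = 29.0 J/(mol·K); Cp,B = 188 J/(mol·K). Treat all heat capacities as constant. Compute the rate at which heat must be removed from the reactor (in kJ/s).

Extent of reaction ξ = 0.585 × 247 = 144.5 mol/min
Reaction term: ξ·ΔH°_rxn = 144.5 × -169 = -24420 kJ/min
Sensible, feed 185→25 °C: -7074.1 kJ/min
Outlet flows (mol/min): A 102.5, H₂ 102.5, B 144.5
Sensible, products 25→37.0 °C: 546.16 kJ/min
Q = ΔH = -30948 kJ/min = -515.79 kW
Heat removed = 515.79 kJ/s

Q_out = 516 kJ/s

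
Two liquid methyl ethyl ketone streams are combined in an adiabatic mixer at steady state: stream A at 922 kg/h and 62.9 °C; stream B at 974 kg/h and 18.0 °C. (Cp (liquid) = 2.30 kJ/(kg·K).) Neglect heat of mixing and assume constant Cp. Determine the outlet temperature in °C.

Adiabatic, steady state ⇒ Σ ṁᵢCp,ᵢ(T_out − Tᵢ) = 0
T_out = Σ ṁᵢCp,ᵢTᵢ / Σ ṁᵢCp,ᵢ
      = 173710 / 4360.8 = 39.834 °C

T_out = 39.8 °C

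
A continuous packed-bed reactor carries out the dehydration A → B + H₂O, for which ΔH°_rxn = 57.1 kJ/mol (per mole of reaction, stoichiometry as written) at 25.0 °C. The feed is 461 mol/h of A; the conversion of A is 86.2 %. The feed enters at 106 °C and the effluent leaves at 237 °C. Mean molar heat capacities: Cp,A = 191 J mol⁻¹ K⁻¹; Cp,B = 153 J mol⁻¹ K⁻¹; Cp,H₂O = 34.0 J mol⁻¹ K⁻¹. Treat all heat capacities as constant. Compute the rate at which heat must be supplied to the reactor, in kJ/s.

Q_in = 9.41 kJ/s

Extent of reaction ξ = 0.862 × 461 = 397.38 mol/h
Reaction term: ξ·ΔH°_rxn = 397.38 × 57.1 = 22691 kJ/h
Sensible, feed 106→25 °C: -7132.1 kJ/h
Outlet flows (mol/h): A 63.618, B 397.38, H₂O 397.38
Sensible, products 25→237 °C: 18330 kJ/h
Q = ΔH = 33888 kJ/h = 9.4134 kW
Heat supplied = 9.4134 kJ/s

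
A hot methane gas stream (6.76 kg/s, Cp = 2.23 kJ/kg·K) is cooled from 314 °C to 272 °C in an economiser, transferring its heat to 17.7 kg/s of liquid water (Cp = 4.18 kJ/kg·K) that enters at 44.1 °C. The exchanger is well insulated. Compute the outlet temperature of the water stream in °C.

Heat released by hot stream: Q = 6.76 × 2.23 × (314 − 272) = 633.14 kJ/s
Energy balance on cold side (adiabatic exchanger): Q = ṁ_c·Cp_c·(T_c,out − T_c,in)
T_c,out = 44.1 + 633.14/(17.7 × 4.18) = 52.658 °C

T_c,out = 52.7 °C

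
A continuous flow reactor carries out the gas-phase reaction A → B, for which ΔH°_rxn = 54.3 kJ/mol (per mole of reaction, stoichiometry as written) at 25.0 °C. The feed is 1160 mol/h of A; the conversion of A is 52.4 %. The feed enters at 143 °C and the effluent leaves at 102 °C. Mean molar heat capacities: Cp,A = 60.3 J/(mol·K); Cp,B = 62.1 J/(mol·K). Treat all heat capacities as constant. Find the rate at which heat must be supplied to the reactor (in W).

Extent of reaction ξ = 0.524 × 1160 = 607.84 mol/h
Reaction term: ξ·ΔH°_rxn = 607.84 × 54.3 = 33006 kJ/h
Sensible, feed 143→25 °C: -8253.9 kJ/h
Outlet flows (mol/h): A 552.16, B 607.84
Sensible, products 25→102 °C: 5470.2 kJ/h
Q = ΔH = 30222 kJ/h = 8.395 kW
Heat supplied = 8395 W

Q_in = 8400 W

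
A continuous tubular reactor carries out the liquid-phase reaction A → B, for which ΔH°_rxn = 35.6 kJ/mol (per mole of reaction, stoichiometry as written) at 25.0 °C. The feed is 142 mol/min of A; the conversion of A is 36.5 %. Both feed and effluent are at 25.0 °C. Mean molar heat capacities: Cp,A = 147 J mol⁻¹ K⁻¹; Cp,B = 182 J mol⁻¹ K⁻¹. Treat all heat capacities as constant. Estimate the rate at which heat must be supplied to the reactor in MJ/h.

Extent of reaction ξ = 0.365 × 142 = 51.83 mol/min
Reaction term: ξ·ΔH°_rxn = 51.83 × 35.6 = 1845.1 kJ/min
Q = ΔH = 1845.1 kJ/min = 30.752 kW
Heat supplied = 110.71 MJ/h

Q_in = 111 MJ/h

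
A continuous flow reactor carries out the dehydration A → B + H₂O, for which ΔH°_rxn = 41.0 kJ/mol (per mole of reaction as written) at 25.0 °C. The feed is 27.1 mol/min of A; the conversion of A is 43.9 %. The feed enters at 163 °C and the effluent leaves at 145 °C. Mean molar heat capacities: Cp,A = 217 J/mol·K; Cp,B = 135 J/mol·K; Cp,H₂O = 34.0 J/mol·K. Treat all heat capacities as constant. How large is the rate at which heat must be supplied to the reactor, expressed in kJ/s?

Q_in = 5.22 kJ/s

Extent of reaction ξ = 0.439 × 27.1 = 11.897 mol/min
Reaction term: ξ·ΔH°_rxn = 11.897 × 41.0 = 487.77 kJ/min
Sensible, feed 163→25 °C: -811.54 kJ/min
Outlet flows (mol/min): A 15.203, B 11.897, H₂O 11.897
Sensible, products 25→145 °C: 637.16 kJ/min
Q = ΔH = 313.39 kJ/min = 5.2232 kW
Heat supplied = 5.2232 kJ/s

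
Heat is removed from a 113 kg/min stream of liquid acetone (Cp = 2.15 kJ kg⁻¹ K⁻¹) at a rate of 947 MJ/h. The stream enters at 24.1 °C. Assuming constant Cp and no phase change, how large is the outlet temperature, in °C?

Q = 947 MJ/h = 15783 kJ/min
ΔT = Q/(ṁ·Cp) = 15783/(113×2.15) = 64.965 K
T_out = 24.1 − 64.965 = -40.865 °C

T_out = -40.9 °C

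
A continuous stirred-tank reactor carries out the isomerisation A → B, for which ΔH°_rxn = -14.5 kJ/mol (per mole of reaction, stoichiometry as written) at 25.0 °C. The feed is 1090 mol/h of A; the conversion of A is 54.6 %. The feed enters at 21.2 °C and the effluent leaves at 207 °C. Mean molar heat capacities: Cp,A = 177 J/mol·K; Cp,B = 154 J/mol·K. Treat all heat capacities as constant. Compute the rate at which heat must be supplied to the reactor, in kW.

Extent of reaction ξ = 0.546 × 1090 = 595.14 mol/h
Reaction term: ξ·ΔH°_rxn = 595.14 × -14.5 = -8629.5 kJ/h
Sensible, feed 21.2→25 °C: 733.13 kJ/h
Outlet flows (mol/h): A 494.86, B 595.14
Sensible, products 25→207 °C: 32622 kJ/h
Q = ΔH = 24726 kJ/h = 6.8682 kW
Heat supplied = 6.8682 kW

Q_in = 6.87 kW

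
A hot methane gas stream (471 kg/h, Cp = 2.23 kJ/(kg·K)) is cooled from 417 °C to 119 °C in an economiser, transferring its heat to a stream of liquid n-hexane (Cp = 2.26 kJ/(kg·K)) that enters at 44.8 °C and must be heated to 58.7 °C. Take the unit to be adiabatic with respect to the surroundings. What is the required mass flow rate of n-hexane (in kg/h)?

ṁ_c = 9960 kg/h

Heat released by hot stream: Q = 471 × 2.23 × (417 − 119) = 313000 kJ/h
Energy balance on cold side (adiabatic exchanger): Q = ṁ_c·Cp_c·(T_c,out − T_c,in)
ṁ_c = 313000 / [2.26 × (58.7 − 44.8)] = 9963.7 kg/h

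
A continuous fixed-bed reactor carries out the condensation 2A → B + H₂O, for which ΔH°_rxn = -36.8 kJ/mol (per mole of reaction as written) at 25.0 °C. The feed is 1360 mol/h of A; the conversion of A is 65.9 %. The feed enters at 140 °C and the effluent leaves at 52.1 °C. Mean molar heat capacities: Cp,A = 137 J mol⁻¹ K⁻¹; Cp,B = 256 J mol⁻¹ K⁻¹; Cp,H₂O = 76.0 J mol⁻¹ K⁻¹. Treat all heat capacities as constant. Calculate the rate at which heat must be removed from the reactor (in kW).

Extent of reaction ξ = 0.659 × 1360 / 2 = 448.12 mol/h
Reaction term: ξ·ΔH°_rxn = 448.12 × -36.8 = -16491 kJ/h
Sensible, feed 140→25 °C: -21427 kJ/h
Outlet flows (mol/h): A 463.76, B 448.12, H₂O 448.12
Sensible, products 25→52.1 °C: 5753.6 kJ/h
Q = ΔH = -32164 kJ/h = -8.9344 kW
Heat removed = 8.9344 kW

Q_out = 8.93 kW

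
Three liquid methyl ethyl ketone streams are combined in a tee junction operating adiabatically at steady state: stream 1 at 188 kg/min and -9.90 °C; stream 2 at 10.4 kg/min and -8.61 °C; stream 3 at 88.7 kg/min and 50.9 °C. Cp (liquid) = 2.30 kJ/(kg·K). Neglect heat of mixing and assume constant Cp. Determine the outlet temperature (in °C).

T_out = 8.93 °C

No heat crosses the boundary, so H_out = H_in.
T_out = Σ ṁᵢCp,ᵢTᵢ / Σ ṁᵢCp,ᵢ
      = 5897.4 / 660.33 = 8.931 °C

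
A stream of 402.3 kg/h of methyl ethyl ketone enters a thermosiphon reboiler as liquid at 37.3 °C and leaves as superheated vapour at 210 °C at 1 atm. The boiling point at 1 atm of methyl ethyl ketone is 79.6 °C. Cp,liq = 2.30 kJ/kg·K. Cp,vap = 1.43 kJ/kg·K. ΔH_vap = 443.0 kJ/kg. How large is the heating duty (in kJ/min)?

Q = 4870 kJ/min

liquid 37.3→79.6 °C: 97.29 kJ/kg
vaporisation at 79.6 °C: 443 kJ/kg
vapour 79.6→210 °C: 186.47 kJ/kg
Δh = 97.29 + 443 + 186.47 = 726.76 kJ/kg
Q = ṁ·Δh = 402.3 kg/h × 726.76 kJ/kg = 292380 kJ/h
|Q| = 81.216 kW = 4872.9 kJ/min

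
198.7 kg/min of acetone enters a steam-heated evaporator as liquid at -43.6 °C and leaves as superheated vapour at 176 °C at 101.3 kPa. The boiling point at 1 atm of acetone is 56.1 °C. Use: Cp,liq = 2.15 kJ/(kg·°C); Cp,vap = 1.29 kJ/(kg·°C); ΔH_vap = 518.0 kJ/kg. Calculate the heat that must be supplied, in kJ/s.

Q = 2940 kJ/s

liquid -43.6→56.1 °C: 214.35 kJ/kg
vaporisation at 56.1 °C: 518 kJ/kg
vapour 56.1→176 °C: 154.67 kJ/kg
Δh = 214.35 + 518 + 154.67 = 887.03 kJ/kg
Q = ṁ·Δh = 198.7 kg/min × 887.03 kJ/kg = 176250 kJ/min
|Q| = 2937.5 kW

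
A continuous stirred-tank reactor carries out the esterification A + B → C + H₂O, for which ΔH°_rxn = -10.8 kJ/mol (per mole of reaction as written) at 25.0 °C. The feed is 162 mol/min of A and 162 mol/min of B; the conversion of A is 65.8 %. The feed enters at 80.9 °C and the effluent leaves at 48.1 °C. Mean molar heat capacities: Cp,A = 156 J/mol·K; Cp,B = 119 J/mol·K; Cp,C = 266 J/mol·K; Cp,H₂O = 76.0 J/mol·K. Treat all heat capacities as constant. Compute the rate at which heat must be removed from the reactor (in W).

Q_out = 40800 W

Extent of reaction ξ = 0.658 × 162 = 106.6 mol/min
Reaction term: ξ·ΔH°_rxn = 106.6 × -10.8 = -1151.2 kJ/min
Sensible, feed 80.9→25 °C: -2490.3 kJ/min
Outlet flows (mol/min): A 55.404, B 55.404, C 106.6, H₂O 106.6
Sensible, products 25→48.1 °C: 1194.1 kJ/min
Q = ΔH = -2447.5 kJ/min = -40.792 kW
Heat removed = 40792 W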